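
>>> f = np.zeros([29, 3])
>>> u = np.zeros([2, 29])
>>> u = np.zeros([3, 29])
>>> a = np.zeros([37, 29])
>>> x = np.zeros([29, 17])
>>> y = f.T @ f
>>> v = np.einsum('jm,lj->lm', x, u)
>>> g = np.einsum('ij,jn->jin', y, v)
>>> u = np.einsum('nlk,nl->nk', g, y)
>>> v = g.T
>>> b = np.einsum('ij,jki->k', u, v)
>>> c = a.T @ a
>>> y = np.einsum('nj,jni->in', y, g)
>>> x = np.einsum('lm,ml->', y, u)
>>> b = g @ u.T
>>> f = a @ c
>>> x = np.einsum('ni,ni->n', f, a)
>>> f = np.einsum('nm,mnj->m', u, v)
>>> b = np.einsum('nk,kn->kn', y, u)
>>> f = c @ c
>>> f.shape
(29, 29)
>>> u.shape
(3, 17)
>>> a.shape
(37, 29)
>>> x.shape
(37,)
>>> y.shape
(17, 3)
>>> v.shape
(17, 3, 3)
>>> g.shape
(3, 3, 17)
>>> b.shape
(3, 17)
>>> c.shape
(29, 29)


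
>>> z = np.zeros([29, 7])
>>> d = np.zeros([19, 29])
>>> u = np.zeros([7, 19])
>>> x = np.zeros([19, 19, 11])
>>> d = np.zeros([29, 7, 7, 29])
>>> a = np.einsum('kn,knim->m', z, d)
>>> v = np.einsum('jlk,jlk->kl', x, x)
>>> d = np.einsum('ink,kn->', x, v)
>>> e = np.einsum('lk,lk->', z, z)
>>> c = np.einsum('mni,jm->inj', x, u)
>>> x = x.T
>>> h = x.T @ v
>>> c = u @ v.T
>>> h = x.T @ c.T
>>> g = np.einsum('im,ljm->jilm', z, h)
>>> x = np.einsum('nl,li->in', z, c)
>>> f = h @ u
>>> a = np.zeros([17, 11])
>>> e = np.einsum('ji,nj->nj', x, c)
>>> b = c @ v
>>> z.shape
(29, 7)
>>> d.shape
()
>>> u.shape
(7, 19)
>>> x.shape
(11, 29)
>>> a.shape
(17, 11)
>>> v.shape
(11, 19)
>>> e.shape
(7, 11)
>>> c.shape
(7, 11)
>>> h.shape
(19, 19, 7)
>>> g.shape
(19, 29, 19, 7)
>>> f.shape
(19, 19, 19)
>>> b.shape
(7, 19)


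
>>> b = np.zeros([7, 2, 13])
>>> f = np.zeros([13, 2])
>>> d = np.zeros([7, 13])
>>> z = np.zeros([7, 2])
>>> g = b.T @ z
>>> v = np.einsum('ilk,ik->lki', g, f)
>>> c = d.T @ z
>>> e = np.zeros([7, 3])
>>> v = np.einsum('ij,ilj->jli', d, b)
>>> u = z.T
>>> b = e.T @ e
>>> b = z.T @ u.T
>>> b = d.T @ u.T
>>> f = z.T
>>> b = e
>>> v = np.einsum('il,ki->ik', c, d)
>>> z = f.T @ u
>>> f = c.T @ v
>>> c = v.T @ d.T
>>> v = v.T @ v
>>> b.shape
(7, 3)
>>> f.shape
(2, 7)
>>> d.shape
(7, 13)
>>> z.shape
(7, 7)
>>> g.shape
(13, 2, 2)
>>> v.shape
(7, 7)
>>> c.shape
(7, 7)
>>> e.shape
(7, 3)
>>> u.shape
(2, 7)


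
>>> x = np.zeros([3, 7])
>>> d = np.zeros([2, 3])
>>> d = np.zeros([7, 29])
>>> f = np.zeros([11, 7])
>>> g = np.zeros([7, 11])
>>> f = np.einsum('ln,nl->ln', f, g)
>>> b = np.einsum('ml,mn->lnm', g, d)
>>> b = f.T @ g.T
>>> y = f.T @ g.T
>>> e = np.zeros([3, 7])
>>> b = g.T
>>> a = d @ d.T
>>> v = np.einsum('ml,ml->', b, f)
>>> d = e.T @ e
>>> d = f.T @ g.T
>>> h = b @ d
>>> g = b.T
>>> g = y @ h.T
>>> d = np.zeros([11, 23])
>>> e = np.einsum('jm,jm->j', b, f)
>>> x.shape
(3, 7)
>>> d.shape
(11, 23)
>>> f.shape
(11, 7)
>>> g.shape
(7, 11)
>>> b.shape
(11, 7)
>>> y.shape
(7, 7)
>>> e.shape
(11,)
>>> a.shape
(7, 7)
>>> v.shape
()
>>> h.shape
(11, 7)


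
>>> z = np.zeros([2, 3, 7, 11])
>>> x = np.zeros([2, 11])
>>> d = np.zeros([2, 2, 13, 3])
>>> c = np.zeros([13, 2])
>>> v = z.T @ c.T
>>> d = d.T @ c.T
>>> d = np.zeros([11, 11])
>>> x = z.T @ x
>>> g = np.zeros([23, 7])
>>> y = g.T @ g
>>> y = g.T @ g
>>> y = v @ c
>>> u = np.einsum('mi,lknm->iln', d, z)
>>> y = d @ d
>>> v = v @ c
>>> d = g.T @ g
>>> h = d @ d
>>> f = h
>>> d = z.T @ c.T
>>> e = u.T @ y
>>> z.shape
(2, 3, 7, 11)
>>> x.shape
(11, 7, 3, 11)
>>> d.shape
(11, 7, 3, 13)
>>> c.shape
(13, 2)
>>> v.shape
(11, 7, 3, 2)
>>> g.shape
(23, 7)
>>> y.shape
(11, 11)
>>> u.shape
(11, 2, 7)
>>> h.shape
(7, 7)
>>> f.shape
(7, 7)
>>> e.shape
(7, 2, 11)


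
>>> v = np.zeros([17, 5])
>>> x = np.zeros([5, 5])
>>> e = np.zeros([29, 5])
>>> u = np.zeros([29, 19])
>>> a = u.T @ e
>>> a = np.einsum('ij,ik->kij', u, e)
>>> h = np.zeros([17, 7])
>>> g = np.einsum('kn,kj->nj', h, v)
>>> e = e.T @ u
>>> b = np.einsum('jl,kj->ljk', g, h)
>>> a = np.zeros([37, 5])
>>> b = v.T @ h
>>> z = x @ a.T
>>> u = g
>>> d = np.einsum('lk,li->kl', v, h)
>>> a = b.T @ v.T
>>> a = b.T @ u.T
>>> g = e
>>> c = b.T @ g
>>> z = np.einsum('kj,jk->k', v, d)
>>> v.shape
(17, 5)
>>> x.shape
(5, 5)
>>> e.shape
(5, 19)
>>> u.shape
(7, 5)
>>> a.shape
(7, 7)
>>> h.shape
(17, 7)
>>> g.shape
(5, 19)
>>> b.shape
(5, 7)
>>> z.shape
(17,)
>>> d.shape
(5, 17)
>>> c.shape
(7, 19)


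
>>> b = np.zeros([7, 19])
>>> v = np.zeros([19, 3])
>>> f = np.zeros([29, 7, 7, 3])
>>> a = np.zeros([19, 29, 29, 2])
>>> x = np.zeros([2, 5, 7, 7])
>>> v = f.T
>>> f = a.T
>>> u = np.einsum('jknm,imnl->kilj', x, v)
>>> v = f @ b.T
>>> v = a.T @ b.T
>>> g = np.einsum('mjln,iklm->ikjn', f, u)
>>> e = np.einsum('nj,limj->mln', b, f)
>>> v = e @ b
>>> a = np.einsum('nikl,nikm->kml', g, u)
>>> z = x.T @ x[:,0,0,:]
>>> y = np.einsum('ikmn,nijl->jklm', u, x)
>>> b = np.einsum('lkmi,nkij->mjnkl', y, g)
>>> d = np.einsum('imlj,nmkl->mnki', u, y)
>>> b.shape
(7, 19, 5, 3, 7)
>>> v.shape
(29, 2, 19)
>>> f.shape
(2, 29, 29, 19)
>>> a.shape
(29, 2, 19)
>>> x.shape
(2, 5, 7, 7)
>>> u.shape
(5, 3, 29, 2)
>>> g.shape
(5, 3, 29, 19)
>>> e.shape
(29, 2, 7)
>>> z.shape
(7, 7, 5, 7)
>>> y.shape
(7, 3, 7, 29)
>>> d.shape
(3, 7, 7, 5)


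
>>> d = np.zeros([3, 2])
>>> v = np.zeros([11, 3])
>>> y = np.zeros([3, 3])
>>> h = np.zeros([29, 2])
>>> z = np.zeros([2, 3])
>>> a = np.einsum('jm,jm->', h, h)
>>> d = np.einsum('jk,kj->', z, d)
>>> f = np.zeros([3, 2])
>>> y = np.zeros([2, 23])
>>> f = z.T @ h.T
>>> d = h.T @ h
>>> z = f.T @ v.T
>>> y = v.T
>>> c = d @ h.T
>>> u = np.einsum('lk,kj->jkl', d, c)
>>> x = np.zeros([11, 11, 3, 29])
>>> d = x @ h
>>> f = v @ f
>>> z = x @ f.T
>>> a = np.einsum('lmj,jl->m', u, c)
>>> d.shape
(11, 11, 3, 2)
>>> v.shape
(11, 3)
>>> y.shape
(3, 11)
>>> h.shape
(29, 2)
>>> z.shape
(11, 11, 3, 11)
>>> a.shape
(2,)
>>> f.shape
(11, 29)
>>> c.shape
(2, 29)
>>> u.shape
(29, 2, 2)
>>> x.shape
(11, 11, 3, 29)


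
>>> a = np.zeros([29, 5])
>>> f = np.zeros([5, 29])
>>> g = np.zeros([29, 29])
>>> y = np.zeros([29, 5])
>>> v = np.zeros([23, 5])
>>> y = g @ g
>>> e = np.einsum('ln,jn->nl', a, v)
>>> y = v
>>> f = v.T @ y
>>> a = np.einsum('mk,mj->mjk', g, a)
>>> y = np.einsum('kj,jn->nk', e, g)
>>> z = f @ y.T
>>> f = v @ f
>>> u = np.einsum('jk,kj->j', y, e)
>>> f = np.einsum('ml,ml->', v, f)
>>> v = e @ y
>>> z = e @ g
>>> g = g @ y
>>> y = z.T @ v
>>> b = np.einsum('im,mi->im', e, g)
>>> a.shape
(29, 5, 29)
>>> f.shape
()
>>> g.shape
(29, 5)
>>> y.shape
(29, 5)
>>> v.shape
(5, 5)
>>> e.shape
(5, 29)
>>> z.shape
(5, 29)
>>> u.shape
(29,)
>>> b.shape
(5, 29)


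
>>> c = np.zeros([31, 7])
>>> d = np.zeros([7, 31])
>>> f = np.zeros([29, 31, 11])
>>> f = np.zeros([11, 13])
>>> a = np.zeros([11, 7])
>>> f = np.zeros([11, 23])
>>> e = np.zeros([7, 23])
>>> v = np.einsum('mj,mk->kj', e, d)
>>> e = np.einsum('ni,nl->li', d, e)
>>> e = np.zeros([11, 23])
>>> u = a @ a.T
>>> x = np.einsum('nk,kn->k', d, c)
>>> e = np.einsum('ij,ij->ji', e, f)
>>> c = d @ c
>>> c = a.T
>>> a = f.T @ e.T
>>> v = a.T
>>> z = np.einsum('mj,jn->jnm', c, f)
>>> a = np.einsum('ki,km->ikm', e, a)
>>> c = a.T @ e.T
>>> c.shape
(23, 23, 23)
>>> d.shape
(7, 31)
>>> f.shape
(11, 23)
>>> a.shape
(11, 23, 23)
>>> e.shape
(23, 11)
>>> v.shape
(23, 23)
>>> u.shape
(11, 11)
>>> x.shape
(31,)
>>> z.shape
(11, 23, 7)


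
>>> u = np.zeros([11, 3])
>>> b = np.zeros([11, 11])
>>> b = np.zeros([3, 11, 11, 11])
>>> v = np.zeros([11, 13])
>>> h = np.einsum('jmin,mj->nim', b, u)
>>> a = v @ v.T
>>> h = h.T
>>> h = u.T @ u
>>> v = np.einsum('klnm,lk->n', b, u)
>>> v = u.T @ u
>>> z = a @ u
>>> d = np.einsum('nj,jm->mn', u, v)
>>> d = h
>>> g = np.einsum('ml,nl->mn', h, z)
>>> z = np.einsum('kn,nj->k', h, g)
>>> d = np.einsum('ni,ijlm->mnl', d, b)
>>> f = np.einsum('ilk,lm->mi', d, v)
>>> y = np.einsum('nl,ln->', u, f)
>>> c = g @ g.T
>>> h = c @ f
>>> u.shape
(11, 3)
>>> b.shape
(3, 11, 11, 11)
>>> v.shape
(3, 3)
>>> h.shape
(3, 11)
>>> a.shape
(11, 11)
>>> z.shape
(3,)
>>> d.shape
(11, 3, 11)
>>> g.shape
(3, 11)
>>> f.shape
(3, 11)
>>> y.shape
()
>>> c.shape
(3, 3)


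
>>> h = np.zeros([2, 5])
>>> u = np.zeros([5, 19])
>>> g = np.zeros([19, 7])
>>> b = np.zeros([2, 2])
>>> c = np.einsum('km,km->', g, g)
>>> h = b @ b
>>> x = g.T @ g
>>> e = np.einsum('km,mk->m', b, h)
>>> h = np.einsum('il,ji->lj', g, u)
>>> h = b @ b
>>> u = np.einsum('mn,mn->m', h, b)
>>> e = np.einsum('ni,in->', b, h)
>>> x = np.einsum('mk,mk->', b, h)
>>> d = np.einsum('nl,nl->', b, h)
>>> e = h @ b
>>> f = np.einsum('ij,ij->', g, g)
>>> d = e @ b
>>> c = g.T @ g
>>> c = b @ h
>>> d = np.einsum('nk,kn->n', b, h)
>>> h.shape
(2, 2)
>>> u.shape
(2,)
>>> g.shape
(19, 7)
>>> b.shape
(2, 2)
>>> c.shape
(2, 2)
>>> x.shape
()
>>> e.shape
(2, 2)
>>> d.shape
(2,)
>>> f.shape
()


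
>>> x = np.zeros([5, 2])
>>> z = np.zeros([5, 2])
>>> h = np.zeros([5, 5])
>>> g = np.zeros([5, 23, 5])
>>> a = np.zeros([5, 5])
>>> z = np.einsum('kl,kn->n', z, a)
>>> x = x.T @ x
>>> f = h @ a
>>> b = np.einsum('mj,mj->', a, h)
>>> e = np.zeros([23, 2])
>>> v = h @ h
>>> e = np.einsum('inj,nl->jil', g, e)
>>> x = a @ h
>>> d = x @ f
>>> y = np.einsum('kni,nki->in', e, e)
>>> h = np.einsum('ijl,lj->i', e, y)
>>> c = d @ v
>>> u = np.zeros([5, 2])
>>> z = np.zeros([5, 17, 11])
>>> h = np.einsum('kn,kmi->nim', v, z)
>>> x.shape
(5, 5)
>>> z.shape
(5, 17, 11)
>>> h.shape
(5, 11, 17)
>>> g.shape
(5, 23, 5)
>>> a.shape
(5, 5)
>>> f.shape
(5, 5)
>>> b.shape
()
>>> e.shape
(5, 5, 2)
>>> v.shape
(5, 5)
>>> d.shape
(5, 5)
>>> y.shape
(2, 5)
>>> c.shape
(5, 5)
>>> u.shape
(5, 2)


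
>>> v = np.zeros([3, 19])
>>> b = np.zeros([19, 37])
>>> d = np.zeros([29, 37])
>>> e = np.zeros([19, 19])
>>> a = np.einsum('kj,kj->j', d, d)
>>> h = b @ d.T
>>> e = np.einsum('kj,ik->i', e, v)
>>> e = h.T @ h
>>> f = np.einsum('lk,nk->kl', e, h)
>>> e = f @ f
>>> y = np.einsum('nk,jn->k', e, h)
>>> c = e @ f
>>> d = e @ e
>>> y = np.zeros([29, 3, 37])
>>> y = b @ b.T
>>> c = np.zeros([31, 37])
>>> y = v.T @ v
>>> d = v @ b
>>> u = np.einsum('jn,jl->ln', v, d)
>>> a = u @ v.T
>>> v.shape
(3, 19)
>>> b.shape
(19, 37)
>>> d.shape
(3, 37)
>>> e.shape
(29, 29)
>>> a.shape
(37, 3)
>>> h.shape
(19, 29)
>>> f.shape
(29, 29)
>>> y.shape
(19, 19)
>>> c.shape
(31, 37)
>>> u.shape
(37, 19)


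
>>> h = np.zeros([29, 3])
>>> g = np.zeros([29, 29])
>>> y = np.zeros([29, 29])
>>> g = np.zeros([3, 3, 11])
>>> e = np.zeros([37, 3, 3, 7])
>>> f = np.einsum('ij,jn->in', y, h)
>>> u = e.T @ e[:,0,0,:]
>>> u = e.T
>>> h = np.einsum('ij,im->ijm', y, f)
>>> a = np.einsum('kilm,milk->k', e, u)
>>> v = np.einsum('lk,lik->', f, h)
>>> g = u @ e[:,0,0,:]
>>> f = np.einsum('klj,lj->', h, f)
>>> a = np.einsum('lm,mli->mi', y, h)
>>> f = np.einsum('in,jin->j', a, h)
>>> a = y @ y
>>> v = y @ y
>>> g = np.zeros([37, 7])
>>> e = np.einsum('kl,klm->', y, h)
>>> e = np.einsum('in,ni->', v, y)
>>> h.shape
(29, 29, 3)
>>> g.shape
(37, 7)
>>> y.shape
(29, 29)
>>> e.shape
()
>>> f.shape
(29,)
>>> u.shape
(7, 3, 3, 37)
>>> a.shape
(29, 29)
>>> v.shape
(29, 29)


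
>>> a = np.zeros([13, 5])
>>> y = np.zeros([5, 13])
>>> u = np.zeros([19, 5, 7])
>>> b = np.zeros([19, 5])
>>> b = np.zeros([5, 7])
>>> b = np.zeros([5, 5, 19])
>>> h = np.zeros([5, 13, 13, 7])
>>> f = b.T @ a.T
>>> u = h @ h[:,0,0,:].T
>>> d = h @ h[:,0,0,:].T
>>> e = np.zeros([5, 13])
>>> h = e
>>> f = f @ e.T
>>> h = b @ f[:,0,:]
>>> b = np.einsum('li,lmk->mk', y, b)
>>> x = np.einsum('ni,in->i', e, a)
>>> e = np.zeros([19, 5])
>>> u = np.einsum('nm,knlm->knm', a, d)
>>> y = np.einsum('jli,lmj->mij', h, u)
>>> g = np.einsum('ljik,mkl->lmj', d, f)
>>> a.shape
(13, 5)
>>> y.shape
(13, 5, 5)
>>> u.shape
(5, 13, 5)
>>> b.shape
(5, 19)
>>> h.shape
(5, 5, 5)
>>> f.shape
(19, 5, 5)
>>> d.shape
(5, 13, 13, 5)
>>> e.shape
(19, 5)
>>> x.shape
(13,)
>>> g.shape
(5, 19, 13)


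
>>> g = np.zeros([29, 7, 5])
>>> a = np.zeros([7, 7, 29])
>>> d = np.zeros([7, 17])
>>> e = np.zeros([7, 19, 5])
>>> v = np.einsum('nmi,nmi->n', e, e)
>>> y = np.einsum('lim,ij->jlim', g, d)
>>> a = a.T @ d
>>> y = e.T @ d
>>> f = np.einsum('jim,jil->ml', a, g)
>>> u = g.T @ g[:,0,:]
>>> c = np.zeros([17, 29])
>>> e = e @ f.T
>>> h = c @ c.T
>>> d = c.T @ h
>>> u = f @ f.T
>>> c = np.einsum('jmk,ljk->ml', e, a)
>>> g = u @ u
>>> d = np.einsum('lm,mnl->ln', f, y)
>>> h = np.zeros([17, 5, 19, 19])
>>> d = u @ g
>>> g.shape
(17, 17)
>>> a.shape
(29, 7, 17)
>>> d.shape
(17, 17)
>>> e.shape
(7, 19, 17)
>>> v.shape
(7,)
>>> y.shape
(5, 19, 17)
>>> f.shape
(17, 5)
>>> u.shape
(17, 17)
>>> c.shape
(19, 29)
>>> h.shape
(17, 5, 19, 19)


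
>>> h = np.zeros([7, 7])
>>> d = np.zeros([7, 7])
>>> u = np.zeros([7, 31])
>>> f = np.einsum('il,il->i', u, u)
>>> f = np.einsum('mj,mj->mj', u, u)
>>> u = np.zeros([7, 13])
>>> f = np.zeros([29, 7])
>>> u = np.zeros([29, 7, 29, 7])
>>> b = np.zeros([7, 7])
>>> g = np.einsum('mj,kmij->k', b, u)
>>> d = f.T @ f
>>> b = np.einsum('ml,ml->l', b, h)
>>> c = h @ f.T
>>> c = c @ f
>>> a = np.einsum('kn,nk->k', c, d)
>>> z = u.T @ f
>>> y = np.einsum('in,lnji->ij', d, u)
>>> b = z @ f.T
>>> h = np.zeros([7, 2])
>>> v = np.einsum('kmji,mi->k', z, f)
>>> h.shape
(7, 2)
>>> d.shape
(7, 7)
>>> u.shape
(29, 7, 29, 7)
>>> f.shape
(29, 7)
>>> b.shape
(7, 29, 7, 29)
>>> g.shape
(29,)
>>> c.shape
(7, 7)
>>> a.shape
(7,)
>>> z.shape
(7, 29, 7, 7)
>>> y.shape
(7, 29)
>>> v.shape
(7,)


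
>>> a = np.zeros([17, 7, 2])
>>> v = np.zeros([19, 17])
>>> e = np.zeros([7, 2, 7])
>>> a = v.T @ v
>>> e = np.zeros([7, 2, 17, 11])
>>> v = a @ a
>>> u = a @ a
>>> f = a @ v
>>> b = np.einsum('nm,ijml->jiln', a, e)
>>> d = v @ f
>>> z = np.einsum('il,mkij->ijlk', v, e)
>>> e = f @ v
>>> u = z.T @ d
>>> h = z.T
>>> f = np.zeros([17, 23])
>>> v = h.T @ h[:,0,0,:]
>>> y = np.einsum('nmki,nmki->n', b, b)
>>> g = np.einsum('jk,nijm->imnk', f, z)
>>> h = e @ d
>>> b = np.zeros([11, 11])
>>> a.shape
(17, 17)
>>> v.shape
(17, 11, 17, 17)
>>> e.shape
(17, 17)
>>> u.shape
(2, 17, 11, 17)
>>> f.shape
(17, 23)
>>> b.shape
(11, 11)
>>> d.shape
(17, 17)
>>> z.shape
(17, 11, 17, 2)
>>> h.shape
(17, 17)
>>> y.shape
(2,)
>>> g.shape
(11, 2, 17, 23)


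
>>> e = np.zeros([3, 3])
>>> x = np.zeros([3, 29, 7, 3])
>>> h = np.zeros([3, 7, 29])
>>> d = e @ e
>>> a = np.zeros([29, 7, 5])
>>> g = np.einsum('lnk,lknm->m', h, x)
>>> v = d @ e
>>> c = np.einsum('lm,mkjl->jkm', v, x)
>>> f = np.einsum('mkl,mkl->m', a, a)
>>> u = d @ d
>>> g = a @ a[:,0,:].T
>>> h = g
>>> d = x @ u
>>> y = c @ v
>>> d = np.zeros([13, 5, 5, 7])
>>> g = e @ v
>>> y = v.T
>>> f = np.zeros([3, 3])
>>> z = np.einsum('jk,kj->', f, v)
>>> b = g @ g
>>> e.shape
(3, 3)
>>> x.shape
(3, 29, 7, 3)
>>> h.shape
(29, 7, 29)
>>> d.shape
(13, 5, 5, 7)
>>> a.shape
(29, 7, 5)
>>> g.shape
(3, 3)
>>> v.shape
(3, 3)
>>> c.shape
(7, 29, 3)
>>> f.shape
(3, 3)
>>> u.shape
(3, 3)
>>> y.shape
(3, 3)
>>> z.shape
()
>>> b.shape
(3, 3)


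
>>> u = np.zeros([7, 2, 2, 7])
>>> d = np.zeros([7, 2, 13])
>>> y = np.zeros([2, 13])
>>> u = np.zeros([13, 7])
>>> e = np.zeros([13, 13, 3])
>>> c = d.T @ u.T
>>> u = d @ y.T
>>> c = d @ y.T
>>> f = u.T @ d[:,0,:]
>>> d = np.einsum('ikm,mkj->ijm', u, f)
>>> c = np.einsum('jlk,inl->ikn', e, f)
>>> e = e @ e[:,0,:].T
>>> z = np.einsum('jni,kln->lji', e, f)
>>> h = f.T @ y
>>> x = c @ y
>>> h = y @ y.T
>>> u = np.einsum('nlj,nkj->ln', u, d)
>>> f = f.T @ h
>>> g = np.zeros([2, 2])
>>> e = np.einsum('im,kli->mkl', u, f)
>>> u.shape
(2, 7)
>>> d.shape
(7, 13, 2)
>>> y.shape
(2, 13)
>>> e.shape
(7, 13, 2)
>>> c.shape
(2, 3, 2)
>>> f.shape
(13, 2, 2)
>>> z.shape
(2, 13, 13)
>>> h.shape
(2, 2)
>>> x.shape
(2, 3, 13)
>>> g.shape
(2, 2)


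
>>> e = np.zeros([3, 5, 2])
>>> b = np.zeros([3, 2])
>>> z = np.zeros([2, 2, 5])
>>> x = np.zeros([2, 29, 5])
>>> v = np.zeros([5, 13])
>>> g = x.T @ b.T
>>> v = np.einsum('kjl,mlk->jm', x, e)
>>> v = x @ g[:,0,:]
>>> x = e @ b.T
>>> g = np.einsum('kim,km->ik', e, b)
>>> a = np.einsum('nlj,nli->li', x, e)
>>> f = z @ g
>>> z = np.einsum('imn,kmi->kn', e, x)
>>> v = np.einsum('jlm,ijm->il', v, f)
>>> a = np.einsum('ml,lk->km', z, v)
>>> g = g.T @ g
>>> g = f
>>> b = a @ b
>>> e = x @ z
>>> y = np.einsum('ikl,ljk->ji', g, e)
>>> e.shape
(3, 5, 2)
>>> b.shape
(29, 2)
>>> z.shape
(3, 2)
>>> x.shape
(3, 5, 3)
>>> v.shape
(2, 29)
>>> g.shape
(2, 2, 3)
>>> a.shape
(29, 3)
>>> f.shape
(2, 2, 3)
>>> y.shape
(5, 2)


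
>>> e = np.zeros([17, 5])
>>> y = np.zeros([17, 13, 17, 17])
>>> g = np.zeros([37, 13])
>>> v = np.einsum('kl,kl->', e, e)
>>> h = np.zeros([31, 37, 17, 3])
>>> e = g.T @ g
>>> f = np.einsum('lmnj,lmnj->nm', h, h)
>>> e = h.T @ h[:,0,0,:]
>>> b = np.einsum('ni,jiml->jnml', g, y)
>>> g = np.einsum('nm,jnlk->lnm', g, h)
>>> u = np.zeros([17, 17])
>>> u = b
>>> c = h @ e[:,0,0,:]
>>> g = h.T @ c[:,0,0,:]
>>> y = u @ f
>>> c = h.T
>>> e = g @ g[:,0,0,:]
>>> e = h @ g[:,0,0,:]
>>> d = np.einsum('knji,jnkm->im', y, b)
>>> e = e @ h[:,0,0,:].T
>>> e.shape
(31, 37, 17, 31)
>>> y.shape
(17, 37, 17, 37)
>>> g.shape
(3, 17, 37, 3)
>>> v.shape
()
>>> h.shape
(31, 37, 17, 3)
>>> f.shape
(17, 37)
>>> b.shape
(17, 37, 17, 17)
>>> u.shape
(17, 37, 17, 17)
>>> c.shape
(3, 17, 37, 31)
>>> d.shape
(37, 17)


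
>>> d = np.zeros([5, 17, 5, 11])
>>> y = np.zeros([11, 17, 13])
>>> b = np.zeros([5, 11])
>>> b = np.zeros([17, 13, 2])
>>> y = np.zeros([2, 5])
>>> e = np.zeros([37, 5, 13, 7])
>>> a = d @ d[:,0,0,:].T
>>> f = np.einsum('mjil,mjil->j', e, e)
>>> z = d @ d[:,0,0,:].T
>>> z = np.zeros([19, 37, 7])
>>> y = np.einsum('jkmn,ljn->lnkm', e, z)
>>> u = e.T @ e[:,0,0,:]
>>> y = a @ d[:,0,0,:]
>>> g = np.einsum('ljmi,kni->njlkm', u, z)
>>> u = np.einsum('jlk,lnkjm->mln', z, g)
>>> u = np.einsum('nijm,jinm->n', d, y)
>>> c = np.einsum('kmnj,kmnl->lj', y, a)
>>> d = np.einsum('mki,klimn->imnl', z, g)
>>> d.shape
(7, 19, 5, 13)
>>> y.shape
(5, 17, 5, 11)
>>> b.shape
(17, 13, 2)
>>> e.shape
(37, 5, 13, 7)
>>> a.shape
(5, 17, 5, 5)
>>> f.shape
(5,)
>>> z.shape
(19, 37, 7)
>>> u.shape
(5,)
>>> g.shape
(37, 13, 7, 19, 5)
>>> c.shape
(5, 11)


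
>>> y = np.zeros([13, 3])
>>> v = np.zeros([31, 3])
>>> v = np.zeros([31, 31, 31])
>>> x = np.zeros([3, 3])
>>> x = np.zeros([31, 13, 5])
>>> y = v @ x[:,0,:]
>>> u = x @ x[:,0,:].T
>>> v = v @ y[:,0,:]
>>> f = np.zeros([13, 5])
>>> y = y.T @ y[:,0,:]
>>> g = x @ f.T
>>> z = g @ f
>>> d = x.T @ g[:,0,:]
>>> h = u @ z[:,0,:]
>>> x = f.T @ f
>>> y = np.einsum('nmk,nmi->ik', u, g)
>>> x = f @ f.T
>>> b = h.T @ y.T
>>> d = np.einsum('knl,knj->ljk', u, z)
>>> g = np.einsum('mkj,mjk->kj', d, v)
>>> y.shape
(13, 31)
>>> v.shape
(31, 31, 5)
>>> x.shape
(13, 13)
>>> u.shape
(31, 13, 31)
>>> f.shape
(13, 5)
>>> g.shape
(5, 31)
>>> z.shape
(31, 13, 5)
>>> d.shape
(31, 5, 31)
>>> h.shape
(31, 13, 5)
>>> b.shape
(5, 13, 13)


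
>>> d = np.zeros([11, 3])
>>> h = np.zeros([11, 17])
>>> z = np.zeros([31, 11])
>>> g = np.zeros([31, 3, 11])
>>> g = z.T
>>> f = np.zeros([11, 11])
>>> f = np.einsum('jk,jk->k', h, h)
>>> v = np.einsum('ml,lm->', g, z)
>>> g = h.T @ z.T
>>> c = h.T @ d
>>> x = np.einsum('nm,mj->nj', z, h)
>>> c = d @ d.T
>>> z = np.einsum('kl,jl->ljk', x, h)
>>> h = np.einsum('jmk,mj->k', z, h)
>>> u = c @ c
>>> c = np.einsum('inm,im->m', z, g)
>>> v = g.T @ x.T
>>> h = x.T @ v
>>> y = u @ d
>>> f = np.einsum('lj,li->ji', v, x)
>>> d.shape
(11, 3)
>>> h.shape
(17, 31)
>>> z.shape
(17, 11, 31)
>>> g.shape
(17, 31)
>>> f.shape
(31, 17)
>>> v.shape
(31, 31)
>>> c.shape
(31,)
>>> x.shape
(31, 17)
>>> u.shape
(11, 11)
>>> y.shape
(11, 3)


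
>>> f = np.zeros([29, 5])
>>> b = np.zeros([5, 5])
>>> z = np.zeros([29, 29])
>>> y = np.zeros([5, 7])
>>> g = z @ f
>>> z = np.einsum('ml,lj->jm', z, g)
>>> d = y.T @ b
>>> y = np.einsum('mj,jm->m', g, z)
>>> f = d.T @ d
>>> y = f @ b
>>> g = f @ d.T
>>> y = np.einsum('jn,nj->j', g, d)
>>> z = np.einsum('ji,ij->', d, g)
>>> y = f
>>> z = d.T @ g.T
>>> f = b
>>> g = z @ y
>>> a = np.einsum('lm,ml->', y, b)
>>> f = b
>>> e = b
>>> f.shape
(5, 5)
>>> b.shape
(5, 5)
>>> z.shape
(5, 5)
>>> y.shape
(5, 5)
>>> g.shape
(5, 5)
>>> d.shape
(7, 5)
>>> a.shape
()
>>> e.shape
(5, 5)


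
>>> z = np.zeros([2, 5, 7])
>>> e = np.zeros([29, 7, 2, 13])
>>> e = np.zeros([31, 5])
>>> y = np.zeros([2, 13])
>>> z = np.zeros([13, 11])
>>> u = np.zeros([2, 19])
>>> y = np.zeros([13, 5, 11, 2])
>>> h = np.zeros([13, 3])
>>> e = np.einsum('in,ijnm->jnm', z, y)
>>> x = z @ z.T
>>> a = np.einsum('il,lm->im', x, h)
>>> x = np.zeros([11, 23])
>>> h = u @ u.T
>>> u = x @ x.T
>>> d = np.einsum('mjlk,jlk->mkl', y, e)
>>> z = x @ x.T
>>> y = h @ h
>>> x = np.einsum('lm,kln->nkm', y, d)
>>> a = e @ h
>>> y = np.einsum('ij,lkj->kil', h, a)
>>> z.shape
(11, 11)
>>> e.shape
(5, 11, 2)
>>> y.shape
(11, 2, 5)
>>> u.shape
(11, 11)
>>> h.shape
(2, 2)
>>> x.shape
(11, 13, 2)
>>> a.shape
(5, 11, 2)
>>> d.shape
(13, 2, 11)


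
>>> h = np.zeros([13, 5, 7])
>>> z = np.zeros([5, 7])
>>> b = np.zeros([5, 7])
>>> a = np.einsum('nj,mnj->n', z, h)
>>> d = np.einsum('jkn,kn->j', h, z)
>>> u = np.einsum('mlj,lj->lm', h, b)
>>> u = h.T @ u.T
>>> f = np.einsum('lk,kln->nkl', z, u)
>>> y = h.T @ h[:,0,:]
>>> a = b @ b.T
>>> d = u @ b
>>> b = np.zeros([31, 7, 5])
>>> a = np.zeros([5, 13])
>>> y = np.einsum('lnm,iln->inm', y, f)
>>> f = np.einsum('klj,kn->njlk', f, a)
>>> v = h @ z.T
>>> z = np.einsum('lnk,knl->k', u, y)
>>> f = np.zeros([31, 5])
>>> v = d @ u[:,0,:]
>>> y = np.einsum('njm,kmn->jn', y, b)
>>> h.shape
(13, 5, 7)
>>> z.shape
(5,)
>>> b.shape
(31, 7, 5)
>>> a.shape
(5, 13)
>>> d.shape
(7, 5, 7)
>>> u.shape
(7, 5, 5)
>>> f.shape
(31, 5)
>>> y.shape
(5, 5)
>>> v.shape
(7, 5, 5)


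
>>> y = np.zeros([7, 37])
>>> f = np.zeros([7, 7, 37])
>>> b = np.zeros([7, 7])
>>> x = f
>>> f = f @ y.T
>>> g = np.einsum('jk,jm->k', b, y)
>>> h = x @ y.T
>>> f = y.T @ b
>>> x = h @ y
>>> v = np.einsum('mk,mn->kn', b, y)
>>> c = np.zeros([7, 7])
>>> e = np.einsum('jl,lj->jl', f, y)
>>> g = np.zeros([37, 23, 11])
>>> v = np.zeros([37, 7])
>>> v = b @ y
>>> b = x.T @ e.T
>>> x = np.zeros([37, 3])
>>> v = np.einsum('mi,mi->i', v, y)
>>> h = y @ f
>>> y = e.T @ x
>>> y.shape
(7, 3)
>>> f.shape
(37, 7)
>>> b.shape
(37, 7, 37)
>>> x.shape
(37, 3)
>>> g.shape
(37, 23, 11)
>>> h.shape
(7, 7)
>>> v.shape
(37,)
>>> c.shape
(7, 7)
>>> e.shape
(37, 7)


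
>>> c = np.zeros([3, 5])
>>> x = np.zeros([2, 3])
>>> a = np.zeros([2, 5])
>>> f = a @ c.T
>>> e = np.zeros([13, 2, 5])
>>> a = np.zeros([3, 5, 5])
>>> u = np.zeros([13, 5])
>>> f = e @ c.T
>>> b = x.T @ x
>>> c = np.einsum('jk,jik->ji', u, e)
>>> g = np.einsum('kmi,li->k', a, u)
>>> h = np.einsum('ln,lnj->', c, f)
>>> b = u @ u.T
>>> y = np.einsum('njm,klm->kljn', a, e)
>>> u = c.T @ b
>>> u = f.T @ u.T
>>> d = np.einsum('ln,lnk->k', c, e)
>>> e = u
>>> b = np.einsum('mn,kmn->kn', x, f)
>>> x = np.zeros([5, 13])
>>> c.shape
(13, 2)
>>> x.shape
(5, 13)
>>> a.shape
(3, 5, 5)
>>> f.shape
(13, 2, 3)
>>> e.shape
(3, 2, 2)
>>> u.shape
(3, 2, 2)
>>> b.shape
(13, 3)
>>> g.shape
(3,)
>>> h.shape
()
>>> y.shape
(13, 2, 5, 3)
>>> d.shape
(5,)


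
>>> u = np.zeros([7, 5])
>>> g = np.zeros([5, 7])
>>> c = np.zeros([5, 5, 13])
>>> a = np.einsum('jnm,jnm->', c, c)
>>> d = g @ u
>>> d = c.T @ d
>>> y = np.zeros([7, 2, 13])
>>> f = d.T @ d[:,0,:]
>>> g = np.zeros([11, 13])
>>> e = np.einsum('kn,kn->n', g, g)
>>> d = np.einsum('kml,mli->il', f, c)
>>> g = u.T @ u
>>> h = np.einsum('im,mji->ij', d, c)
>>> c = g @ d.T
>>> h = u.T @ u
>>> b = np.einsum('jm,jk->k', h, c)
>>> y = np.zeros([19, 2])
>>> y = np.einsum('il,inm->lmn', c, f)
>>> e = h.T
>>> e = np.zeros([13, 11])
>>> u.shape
(7, 5)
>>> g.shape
(5, 5)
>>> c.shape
(5, 13)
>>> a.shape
()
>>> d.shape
(13, 5)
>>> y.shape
(13, 5, 5)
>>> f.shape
(5, 5, 5)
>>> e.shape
(13, 11)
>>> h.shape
(5, 5)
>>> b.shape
(13,)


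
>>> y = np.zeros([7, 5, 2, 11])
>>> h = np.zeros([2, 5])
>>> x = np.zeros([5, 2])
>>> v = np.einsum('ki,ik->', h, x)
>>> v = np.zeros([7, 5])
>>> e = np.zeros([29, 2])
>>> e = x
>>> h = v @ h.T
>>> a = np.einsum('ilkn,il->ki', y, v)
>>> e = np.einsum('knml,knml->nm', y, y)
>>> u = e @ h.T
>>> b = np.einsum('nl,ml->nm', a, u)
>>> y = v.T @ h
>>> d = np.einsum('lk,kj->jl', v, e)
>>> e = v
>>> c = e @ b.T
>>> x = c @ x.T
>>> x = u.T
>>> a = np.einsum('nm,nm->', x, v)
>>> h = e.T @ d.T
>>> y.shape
(5, 2)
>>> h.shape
(5, 2)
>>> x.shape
(7, 5)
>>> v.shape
(7, 5)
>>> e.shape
(7, 5)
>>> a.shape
()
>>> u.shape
(5, 7)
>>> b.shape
(2, 5)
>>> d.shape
(2, 7)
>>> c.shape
(7, 2)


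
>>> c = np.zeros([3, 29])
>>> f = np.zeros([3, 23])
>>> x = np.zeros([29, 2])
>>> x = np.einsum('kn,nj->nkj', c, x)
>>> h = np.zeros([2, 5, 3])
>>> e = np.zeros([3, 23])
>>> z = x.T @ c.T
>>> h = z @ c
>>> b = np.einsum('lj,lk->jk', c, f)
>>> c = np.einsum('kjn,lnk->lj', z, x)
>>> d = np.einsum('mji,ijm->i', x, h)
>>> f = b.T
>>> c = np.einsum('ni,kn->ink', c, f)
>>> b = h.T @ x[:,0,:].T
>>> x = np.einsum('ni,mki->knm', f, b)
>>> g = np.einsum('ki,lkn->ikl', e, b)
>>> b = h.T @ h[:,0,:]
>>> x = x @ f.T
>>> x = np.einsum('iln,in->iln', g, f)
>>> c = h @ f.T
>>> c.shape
(2, 3, 23)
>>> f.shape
(23, 29)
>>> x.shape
(23, 3, 29)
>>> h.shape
(2, 3, 29)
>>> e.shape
(3, 23)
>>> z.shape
(2, 3, 3)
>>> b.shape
(29, 3, 29)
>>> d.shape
(2,)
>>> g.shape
(23, 3, 29)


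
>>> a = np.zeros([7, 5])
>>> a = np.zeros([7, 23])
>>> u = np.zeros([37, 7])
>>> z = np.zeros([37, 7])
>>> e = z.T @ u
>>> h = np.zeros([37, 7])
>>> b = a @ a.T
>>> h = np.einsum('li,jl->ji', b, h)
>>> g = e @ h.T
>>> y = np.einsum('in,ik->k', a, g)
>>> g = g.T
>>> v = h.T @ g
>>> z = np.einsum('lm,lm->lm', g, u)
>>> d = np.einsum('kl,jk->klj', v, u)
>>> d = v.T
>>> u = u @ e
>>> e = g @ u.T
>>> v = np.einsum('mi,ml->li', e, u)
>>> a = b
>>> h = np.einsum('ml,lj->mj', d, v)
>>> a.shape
(7, 7)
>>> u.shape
(37, 7)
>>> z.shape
(37, 7)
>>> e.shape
(37, 37)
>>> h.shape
(7, 37)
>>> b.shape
(7, 7)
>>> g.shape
(37, 7)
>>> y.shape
(37,)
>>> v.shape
(7, 37)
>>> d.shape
(7, 7)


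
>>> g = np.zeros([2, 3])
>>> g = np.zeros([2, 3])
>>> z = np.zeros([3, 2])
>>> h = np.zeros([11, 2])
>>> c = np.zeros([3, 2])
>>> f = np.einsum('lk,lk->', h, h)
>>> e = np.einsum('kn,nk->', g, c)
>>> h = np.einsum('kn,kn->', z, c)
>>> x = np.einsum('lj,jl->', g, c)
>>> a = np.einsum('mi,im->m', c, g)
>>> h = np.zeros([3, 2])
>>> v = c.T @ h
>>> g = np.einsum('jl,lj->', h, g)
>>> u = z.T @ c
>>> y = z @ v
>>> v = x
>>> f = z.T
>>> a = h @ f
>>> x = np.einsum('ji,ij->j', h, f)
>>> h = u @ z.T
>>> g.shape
()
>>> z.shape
(3, 2)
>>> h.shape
(2, 3)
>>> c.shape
(3, 2)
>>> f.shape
(2, 3)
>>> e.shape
()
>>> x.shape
(3,)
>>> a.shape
(3, 3)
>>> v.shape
()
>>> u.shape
(2, 2)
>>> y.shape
(3, 2)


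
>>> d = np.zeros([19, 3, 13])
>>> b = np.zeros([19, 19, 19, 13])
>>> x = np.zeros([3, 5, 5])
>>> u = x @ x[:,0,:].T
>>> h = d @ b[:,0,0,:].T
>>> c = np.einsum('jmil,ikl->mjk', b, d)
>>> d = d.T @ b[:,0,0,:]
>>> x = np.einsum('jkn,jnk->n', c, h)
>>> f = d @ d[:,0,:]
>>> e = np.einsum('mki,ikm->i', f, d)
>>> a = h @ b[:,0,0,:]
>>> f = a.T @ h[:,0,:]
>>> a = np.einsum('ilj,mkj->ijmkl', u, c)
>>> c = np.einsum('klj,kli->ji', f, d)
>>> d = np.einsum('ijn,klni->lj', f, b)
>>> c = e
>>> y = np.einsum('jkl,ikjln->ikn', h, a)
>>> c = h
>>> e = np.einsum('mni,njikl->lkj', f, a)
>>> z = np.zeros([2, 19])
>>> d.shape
(19, 3)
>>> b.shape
(19, 19, 19, 13)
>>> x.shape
(3,)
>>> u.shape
(3, 5, 3)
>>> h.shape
(19, 3, 19)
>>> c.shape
(19, 3, 19)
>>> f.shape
(13, 3, 19)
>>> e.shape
(5, 19, 3)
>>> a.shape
(3, 3, 19, 19, 5)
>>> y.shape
(3, 3, 5)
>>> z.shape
(2, 19)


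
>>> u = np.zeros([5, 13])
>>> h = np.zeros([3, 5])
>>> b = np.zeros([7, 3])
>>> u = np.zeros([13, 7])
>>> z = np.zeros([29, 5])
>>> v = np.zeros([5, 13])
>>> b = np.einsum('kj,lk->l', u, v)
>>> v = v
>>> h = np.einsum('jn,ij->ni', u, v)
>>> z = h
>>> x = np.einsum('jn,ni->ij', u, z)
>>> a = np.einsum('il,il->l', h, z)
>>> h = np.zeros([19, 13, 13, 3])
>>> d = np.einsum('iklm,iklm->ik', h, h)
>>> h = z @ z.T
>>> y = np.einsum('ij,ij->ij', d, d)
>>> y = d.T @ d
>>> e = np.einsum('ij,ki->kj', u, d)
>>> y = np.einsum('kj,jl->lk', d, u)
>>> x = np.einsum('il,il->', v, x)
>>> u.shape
(13, 7)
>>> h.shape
(7, 7)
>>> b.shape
(5,)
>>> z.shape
(7, 5)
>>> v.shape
(5, 13)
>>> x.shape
()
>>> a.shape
(5,)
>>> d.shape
(19, 13)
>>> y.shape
(7, 19)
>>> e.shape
(19, 7)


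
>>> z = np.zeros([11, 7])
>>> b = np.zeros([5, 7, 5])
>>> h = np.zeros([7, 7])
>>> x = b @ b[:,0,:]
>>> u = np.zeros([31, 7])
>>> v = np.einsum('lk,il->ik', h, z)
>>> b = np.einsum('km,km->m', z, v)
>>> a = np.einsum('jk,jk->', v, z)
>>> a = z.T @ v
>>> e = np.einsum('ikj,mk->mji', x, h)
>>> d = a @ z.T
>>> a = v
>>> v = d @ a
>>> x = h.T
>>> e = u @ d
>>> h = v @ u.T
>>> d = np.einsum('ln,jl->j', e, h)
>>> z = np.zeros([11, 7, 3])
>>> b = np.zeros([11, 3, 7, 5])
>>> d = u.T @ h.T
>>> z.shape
(11, 7, 3)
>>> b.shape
(11, 3, 7, 5)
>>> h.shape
(7, 31)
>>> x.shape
(7, 7)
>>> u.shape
(31, 7)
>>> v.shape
(7, 7)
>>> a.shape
(11, 7)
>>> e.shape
(31, 11)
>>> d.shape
(7, 7)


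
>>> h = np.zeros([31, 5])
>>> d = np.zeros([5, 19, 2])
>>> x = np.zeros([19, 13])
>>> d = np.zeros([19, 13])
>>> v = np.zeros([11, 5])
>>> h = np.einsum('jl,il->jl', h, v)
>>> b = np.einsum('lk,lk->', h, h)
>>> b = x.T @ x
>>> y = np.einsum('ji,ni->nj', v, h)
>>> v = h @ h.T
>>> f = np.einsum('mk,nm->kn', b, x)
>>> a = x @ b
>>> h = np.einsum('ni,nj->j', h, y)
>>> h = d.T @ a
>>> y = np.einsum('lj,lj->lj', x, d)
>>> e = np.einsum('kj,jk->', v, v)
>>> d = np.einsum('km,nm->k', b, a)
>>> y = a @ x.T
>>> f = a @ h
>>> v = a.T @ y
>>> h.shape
(13, 13)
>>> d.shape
(13,)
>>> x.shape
(19, 13)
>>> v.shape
(13, 19)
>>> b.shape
(13, 13)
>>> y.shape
(19, 19)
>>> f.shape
(19, 13)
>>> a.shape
(19, 13)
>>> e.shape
()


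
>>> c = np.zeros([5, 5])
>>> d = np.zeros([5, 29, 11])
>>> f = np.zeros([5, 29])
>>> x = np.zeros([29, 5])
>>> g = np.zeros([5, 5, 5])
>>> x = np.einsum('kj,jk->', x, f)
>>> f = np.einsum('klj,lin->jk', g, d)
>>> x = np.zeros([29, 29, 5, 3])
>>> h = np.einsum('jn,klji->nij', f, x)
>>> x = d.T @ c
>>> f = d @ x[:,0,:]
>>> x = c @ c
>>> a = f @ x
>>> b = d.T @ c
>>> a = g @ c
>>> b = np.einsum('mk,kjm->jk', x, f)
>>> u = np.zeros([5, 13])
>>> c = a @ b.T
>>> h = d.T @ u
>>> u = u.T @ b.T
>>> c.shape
(5, 5, 29)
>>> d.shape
(5, 29, 11)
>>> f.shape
(5, 29, 5)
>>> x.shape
(5, 5)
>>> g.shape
(5, 5, 5)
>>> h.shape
(11, 29, 13)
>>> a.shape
(5, 5, 5)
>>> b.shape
(29, 5)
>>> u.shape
(13, 29)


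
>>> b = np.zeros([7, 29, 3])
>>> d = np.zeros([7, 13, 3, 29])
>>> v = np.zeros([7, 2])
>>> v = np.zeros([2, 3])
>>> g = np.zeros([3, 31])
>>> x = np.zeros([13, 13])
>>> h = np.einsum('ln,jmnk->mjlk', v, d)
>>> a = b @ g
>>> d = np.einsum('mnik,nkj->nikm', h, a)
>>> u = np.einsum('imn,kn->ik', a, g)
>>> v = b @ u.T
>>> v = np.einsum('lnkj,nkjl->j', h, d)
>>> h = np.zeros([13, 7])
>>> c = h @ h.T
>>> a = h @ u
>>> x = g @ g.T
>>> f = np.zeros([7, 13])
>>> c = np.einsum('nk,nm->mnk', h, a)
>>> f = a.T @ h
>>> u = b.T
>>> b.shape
(7, 29, 3)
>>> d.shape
(7, 2, 29, 13)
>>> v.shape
(29,)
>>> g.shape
(3, 31)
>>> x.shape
(3, 3)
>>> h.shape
(13, 7)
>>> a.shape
(13, 3)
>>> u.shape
(3, 29, 7)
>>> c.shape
(3, 13, 7)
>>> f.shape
(3, 7)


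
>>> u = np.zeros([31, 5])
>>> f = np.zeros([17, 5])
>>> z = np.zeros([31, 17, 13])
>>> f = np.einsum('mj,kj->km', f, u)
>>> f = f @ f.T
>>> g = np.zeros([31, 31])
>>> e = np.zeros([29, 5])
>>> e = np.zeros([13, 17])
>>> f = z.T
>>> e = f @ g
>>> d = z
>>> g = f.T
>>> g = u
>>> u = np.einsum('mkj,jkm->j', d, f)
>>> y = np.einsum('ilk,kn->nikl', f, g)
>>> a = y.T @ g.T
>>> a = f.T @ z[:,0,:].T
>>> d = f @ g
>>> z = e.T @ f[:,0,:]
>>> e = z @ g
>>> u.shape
(13,)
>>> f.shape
(13, 17, 31)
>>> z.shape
(31, 17, 31)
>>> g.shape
(31, 5)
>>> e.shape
(31, 17, 5)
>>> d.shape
(13, 17, 5)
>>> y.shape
(5, 13, 31, 17)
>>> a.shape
(31, 17, 31)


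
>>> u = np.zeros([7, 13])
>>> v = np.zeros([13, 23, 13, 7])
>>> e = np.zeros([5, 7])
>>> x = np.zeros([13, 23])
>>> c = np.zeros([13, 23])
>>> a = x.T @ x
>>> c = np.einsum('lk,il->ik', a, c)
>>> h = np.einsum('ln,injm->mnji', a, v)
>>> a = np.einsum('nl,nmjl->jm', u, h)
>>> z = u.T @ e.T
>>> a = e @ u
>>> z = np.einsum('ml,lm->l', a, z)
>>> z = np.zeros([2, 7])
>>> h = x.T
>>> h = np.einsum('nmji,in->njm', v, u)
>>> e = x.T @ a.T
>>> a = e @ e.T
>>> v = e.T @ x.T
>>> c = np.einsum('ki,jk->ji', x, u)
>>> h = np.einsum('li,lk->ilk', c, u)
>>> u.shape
(7, 13)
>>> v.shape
(5, 13)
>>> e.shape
(23, 5)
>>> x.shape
(13, 23)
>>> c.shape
(7, 23)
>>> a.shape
(23, 23)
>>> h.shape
(23, 7, 13)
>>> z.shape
(2, 7)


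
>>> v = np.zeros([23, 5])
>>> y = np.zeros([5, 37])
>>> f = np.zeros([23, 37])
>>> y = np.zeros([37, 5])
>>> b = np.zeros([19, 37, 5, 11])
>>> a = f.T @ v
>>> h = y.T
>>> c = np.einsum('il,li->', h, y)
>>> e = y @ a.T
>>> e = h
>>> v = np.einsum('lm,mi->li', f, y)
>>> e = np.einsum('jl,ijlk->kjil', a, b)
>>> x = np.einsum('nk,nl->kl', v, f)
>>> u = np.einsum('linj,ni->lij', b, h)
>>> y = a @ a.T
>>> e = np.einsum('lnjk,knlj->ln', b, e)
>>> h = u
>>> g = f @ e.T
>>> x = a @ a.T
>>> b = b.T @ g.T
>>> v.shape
(23, 5)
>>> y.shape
(37, 37)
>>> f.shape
(23, 37)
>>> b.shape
(11, 5, 37, 23)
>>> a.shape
(37, 5)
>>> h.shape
(19, 37, 11)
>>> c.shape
()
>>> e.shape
(19, 37)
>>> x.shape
(37, 37)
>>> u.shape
(19, 37, 11)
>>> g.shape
(23, 19)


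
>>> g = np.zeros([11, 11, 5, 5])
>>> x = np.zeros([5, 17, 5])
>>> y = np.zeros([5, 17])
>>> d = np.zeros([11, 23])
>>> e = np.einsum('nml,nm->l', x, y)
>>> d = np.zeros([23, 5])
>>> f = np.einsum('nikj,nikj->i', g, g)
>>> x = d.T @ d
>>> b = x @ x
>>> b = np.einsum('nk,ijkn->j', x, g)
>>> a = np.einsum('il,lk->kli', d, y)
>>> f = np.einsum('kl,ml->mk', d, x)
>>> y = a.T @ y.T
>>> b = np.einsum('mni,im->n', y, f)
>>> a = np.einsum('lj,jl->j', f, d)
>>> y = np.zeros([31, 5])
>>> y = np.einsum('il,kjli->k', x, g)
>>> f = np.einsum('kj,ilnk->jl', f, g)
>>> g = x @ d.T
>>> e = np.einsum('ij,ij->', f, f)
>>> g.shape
(5, 23)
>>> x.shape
(5, 5)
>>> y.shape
(11,)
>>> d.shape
(23, 5)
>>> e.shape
()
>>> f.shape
(23, 11)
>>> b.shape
(5,)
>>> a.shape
(23,)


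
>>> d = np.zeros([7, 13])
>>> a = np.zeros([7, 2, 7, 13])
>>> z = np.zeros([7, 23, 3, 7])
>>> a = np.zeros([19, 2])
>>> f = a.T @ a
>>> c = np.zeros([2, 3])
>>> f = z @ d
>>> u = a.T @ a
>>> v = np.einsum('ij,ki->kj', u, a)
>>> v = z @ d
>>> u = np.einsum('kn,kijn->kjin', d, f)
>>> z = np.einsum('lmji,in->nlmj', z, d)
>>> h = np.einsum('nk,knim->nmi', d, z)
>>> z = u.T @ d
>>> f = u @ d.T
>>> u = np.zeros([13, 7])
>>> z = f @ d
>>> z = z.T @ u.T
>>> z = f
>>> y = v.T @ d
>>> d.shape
(7, 13)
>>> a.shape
(19, 2)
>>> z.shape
(7, 3, 23, 7)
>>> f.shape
(7, 3, 23, 7)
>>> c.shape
(2, 3)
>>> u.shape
(13, 7)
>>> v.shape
(7, 23, 3, 13)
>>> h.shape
(7, 3, 23)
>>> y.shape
(13, 3, 23, 13)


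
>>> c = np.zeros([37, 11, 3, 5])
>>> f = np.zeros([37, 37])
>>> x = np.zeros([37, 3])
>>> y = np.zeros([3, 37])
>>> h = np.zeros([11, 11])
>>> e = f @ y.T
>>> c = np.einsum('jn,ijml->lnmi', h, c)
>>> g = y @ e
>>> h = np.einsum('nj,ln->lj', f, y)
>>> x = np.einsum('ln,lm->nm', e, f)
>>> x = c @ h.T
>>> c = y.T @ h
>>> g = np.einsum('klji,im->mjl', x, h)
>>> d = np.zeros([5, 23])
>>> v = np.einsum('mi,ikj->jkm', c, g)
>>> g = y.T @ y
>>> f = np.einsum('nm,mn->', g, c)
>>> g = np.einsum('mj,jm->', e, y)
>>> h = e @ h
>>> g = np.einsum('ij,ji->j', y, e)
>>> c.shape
(37, 37)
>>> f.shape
()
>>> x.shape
(5, 11, 3, 3)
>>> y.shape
(3, 37)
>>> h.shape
(37, 37)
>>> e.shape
(37, 3)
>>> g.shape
(37,)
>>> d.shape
(5, 23)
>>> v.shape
(11, 3, 37)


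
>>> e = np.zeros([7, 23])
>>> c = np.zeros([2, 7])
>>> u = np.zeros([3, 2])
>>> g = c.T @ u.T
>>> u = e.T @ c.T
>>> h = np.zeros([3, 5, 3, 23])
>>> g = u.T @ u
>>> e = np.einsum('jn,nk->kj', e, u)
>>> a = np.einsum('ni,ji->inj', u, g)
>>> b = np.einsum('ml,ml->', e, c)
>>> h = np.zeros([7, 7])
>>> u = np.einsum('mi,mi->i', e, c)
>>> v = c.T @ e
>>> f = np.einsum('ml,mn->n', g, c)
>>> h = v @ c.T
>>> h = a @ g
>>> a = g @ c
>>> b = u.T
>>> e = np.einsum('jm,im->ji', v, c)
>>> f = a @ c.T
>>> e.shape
(7, 2)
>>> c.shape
(2, 7)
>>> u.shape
(7,)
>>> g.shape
(2, 2)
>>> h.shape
(2, 23, 2)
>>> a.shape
(2, 7)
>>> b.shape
(7,)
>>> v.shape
(7, 7)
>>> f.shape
(2, 2)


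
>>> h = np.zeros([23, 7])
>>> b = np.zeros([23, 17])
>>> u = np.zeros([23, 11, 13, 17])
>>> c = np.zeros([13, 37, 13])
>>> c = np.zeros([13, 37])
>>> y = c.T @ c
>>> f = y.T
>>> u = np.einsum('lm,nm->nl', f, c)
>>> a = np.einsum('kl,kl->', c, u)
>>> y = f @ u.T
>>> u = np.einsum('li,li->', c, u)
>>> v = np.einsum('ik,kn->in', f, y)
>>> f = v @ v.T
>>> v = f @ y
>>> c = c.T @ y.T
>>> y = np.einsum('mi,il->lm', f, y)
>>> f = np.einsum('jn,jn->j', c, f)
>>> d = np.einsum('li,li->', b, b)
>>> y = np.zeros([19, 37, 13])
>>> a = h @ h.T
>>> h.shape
(23, 7)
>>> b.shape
(23, 17)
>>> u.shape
()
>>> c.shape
(37, 37)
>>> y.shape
(19, 37, 13)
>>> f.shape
(37,)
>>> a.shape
(23, 23)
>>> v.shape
(37, 13)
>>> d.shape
()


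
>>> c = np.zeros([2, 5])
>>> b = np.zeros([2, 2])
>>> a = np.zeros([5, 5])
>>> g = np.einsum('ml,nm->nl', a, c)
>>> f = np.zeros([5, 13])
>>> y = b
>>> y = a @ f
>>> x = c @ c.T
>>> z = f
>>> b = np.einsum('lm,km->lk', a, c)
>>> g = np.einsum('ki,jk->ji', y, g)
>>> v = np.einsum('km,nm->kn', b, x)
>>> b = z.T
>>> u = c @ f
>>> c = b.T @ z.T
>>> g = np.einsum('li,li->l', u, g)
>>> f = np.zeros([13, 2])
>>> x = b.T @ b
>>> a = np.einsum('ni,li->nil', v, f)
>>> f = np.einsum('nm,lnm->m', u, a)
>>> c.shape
(5, 5)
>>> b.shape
(13, 5)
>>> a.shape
(5, 2, 13)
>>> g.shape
(2,)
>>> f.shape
(13,)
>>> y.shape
(5, 13)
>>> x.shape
(5, 5)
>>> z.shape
(5, 13)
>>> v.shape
(5, 2)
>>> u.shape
(2, 13)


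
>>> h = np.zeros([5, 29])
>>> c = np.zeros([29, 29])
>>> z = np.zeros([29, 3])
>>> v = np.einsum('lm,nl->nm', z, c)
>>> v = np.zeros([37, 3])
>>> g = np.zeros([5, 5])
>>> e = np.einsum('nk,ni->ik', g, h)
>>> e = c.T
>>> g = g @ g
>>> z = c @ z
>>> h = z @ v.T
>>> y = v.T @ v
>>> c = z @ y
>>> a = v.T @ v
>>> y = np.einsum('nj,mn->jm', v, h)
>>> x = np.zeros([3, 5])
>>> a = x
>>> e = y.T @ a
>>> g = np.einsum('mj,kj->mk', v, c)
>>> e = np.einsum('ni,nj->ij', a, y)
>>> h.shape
(29, 37)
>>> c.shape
(29, 3)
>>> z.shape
(29, 3)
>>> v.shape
(37, 3)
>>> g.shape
(37, 29)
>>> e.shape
(5, 29)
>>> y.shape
(3, 29)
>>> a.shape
(3, 5)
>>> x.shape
(3, 5)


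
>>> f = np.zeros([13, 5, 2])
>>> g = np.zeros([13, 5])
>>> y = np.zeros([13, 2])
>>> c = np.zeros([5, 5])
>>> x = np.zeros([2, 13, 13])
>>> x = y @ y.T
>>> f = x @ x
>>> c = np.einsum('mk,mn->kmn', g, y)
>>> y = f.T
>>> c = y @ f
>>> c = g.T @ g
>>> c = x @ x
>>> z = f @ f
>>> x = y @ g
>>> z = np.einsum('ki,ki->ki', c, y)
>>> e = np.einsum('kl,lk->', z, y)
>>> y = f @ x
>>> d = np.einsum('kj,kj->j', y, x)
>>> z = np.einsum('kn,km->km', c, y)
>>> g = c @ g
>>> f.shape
(13, 13)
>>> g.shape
(13, 5)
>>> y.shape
(13, 5)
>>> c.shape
(13, 13)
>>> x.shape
(13, 5)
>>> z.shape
(13, 5)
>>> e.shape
()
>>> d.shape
(5,)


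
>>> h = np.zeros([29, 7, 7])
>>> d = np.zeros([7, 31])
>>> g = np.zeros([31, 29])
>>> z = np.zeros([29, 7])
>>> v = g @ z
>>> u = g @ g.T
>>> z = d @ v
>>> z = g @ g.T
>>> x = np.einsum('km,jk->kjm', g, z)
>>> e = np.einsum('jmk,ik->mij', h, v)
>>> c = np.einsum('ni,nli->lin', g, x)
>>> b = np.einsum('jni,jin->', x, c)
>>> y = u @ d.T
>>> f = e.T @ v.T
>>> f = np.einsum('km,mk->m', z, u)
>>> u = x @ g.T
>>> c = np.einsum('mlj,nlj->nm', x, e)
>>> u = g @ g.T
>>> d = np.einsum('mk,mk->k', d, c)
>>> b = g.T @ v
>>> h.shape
(29, 7, 7)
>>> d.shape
(31,)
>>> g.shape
(31, 29)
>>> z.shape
(31, 31)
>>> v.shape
(31, 7)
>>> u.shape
(31, 31)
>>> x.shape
(31, 31, 29)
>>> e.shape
(7, 31, 29)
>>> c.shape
(7, 31)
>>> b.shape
(29, 7)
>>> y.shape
(31, 7)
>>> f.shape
(31,)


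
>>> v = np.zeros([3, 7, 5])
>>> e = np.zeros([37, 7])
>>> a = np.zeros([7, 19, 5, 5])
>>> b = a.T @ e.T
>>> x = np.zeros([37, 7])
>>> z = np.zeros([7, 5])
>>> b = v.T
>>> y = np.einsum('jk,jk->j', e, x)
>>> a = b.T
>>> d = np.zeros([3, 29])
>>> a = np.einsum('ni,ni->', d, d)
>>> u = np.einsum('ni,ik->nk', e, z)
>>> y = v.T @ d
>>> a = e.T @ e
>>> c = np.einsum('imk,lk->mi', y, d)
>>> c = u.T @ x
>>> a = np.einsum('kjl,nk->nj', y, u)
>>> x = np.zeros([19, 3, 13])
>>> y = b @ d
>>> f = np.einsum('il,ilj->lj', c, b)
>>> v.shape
(3, 7, 5)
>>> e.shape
(37, 7)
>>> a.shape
(37, 7)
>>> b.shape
(5, 7, 3)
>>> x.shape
(19, 3, 13)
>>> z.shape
(7, 5)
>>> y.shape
(5, 7, 29)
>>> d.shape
(3, 29)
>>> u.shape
(37, 5)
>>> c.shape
(5, 7)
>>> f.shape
(7, 3)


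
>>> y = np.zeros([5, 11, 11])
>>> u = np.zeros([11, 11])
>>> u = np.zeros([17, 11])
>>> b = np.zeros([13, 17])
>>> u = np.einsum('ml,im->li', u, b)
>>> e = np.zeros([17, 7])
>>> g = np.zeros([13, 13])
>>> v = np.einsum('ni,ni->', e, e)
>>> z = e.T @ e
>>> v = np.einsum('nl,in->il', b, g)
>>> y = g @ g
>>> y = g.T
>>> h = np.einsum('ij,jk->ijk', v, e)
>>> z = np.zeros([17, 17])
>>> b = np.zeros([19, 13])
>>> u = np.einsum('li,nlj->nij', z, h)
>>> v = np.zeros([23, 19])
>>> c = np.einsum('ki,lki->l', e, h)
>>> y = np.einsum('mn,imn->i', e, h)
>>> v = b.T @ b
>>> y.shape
(13,)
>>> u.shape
(13, 17, 7)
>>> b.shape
(19, 13)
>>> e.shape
(17, 7)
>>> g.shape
(13, 13)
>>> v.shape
(13, 13)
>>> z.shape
(17, 17)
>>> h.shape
(13, 17, 7)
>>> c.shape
(13,)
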